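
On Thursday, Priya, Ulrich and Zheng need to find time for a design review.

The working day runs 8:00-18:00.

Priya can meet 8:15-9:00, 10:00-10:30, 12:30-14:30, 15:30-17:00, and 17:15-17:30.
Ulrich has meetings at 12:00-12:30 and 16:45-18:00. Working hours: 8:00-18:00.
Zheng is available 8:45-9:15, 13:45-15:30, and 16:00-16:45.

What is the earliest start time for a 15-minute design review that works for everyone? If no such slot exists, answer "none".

Ulrich free within 08:00–18:00: 08:00–12:00, 12:30–16:45.
Priya ∩ Ulrich: 08:15–09:00, 10:00–10:30, 12:30–14:30, 15:30–16:45.
Priya ∩ Ulrich ∩ Zheng: 08:45–09:00, 13:45–14:30, 16:00–16:45.
Windows ≥ 15 min: 08:45–09:00, 13:45–14:30, 16:00–16:45.
Earliest such window starts at 08:45.

08:45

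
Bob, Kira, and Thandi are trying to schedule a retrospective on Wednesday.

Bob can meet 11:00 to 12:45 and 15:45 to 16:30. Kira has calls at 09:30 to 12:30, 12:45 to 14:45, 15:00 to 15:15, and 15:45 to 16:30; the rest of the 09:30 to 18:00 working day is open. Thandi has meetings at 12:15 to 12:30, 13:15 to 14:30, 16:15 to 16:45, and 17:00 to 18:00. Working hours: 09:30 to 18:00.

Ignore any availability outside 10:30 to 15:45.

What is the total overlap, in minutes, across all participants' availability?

15 minutes

Kira free within 09:30–18:00: 12:30–12:45, 14:45–15:00, 15:15–15:45, 16:30–18:00.
Thandi free within 09:30–18:00: 09:30–12:15, 12:30–13:15, 14:30–16:15, 16:45–17:00.
Bob ∩ Kira: 12:30–12:45.
Bob ∩ Kira ∩ Thandi: 12:30–12:45.
Restricted to 10:30–15:45: 12:30–12:45.
Total common minutes: 15.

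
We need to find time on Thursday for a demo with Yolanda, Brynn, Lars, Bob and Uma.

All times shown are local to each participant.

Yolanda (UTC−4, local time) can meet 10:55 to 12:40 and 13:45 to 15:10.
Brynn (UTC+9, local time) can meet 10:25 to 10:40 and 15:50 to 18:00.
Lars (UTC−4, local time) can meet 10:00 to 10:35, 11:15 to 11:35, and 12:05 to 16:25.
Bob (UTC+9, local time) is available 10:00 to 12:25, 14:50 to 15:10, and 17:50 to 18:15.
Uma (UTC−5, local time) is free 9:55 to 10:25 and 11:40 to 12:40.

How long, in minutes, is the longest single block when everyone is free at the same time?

0 minutes

Yolanda → UTC: 14:55–16:40, 17:45–19:10.
Brynn → UTC: 01:25–01:40, 06:50–09:00.
Lars → UTC: 14:00–14:35, 15:15–15:35, 16:05–20:25.
Bob → UTC: 01:00–03:25, 05:50–06:10, 08:50–09:15.
Uma → UTC: 14:55–15:25, 16:40–17:40.
Yolanda ∩ Brynn: (none).
Yolanda ∩ Brynn ∩ Lars: (none).
Yolanda ∩ Brynn ∩ Lars ∩ Bob: (none).
Yolanda ∩ Brynn ∩ Lars ∩ Bob ∩ Uma: (none).
No common window.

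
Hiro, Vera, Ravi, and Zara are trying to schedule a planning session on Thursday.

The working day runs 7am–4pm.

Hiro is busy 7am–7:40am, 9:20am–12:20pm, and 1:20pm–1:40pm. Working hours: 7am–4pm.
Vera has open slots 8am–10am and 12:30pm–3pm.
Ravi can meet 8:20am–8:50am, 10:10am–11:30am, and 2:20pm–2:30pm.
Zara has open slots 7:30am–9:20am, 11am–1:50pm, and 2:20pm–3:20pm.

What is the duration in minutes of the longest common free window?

30 minutes

Hiro free within 07:00–16:00: 07:40–09:20, 12:20–13:20, 13:40–16:00.
Hiro ∩ Vera: 08:00–09:20, 12:30–13:20, 13:40–15:00.
Hiro ∩ Vera ∩ Ravi: 08:20–08:50, 14:20–14:30.
Hiro ∩ Vera ∩ Ravi ∩ Zara: 08:20–08:50, 14:20–14:30.
Common window lengths: 30, 10 min; longest is 30.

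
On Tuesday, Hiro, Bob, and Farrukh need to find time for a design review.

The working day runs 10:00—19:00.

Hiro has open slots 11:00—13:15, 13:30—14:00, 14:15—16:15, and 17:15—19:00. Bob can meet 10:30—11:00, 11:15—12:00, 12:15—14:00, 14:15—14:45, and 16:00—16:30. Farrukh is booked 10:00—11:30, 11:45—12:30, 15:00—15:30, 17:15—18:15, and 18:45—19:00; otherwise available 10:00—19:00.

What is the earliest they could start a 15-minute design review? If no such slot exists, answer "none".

Farrukh free within 10:00–19:00: 11:30–11:45, 12:30–15:00, 15:30–17:15, 18:15–18:45.
Hiro ∩ Bob: 11:15–12:00, 12:15–13:15, 13:30–14:00, 14:15–14:45, 16:00–16:15.
Hiro ∩ Bob ∩ Farrukh: 11:30–11:45, 12:30–13:15, 13:30–14:00, 14:15–14:45, 16:00–16:15.
Windows ≥ 15 min: 11:30–11:45, 12:30–13:15, 13:30–14:00, 14:15–14:45, 16:00–16:15.
Earliest such window starts at 11:30.

11:30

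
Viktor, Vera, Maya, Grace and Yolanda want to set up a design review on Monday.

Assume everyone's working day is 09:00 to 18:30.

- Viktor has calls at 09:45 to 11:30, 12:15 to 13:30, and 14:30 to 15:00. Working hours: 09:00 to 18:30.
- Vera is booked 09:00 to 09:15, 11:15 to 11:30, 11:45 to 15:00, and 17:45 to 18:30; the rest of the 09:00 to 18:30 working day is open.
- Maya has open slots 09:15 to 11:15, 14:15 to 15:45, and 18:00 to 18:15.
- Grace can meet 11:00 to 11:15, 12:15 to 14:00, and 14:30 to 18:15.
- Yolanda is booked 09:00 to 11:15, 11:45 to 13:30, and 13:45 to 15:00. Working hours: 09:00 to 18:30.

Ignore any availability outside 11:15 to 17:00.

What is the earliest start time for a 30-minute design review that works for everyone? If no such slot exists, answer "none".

15:00

Viktor free within 09:00–18:30: 09:00–09:45, 11:30–12:15, 13:30–14:30, 15:00–18:30.
Vera free within 09:00–18:30: 09:15–11:15, 11:30–11:45, 15:00–17:45.
Yolanda free within 09:00–18:30: 11:15–11:45, 13:30–13:45, 15:00–18:30.
Viktor ∩ Vera: 09:15–09:45, 11:30–11:45, 15:00–17:45.
Viktor ∩ Vera ∩ Maya: 09:15–09:45, 15:00–15:45.
Viktor ∩ Vera ∩ Maya ∩ Grace: 15:00–15:45.
Viktor ∩ Vera ∩ Maya ∩ Grace ∩ Yolanda: 15:00–15:45.
Restricted to 11:15–17:00: 15:00–15:45.
Windows ≥ 30 min: 15:00–15:45.
Earliest such window starts at 15:00.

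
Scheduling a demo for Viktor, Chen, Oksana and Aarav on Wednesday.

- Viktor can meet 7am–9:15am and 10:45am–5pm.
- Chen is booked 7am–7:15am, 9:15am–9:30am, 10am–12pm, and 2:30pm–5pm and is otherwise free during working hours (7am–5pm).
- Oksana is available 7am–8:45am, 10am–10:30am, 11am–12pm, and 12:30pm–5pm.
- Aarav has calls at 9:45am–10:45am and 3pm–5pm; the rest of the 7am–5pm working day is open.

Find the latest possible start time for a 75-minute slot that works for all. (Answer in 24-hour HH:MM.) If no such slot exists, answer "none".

13:15

Chen free within 07:00–17:00: 07:15–09:15, 09:30–10:00, 12:00–14:30.
Aarav free within 07:00–17:00: 07:00–09:45, 10:45–15:00.
Viktor ∩ Chen: 07:15–09:15, 12:00–14:30.
Viktor ∩ Chen ∩ Oksana: 07:15–08:45, 12:30–14:30.
Viktor ∩ Chen ∩ Oksana ∩ Aarav: 07:15–08:45, 12:30–14:30.
Windows ≥ 75 min: 07:15–08:45, 12:30–14:30.
Latest start in the last window 12:30–14:30 is 14:30 − 75 min = 13:15.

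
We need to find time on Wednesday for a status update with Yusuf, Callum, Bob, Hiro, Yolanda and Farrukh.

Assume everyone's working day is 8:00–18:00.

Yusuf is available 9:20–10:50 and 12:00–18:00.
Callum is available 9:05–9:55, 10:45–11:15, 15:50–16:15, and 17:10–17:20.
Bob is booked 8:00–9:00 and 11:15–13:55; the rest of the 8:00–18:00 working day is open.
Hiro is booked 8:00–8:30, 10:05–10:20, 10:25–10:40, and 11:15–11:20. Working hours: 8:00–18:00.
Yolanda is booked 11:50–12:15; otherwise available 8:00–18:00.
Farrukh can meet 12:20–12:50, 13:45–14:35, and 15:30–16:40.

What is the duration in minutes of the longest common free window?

25 minutes

Bob free within 08:00–18:00: 09:00–11:15, 13:55–18:00.
Hiro free within 08:00–18:00: 08:30–10:05, 10:20–10:25, 10:40–11:15, 11:20–18:00.
Yolanda free within 08:00–18:00: 08:00–11:50, 12:15–18:00.
Yusuf ∩ Callum: 09:20–09:55, 10:45–10:50, 15:50–16:15, 17:10–17:20.
Yusuf ∩ Callum ∩ Bob: 09:20–09:55, 10:45–10:50, 15:50–16:15, 17:10–17:20.
Yusuf ∩ Callum ∩ Bob ∩ Hiro: 09:20–09:55, 10:45–10:50, 15:50–16:15, 17:10–17:20.
Yusuf ∩ Callum ∩ Bob ∩ Hiro ∩ Yolanda: 09:20–09:55, 10:45–10:50, 15:50–16:15, 17:10–17:20.
Yusuf ∩ Callum ∩ Bob ∩ Hiro ∩ Yolanda ∩ Farrukh: 15:50–16:15.
Single common window of 25 minutes.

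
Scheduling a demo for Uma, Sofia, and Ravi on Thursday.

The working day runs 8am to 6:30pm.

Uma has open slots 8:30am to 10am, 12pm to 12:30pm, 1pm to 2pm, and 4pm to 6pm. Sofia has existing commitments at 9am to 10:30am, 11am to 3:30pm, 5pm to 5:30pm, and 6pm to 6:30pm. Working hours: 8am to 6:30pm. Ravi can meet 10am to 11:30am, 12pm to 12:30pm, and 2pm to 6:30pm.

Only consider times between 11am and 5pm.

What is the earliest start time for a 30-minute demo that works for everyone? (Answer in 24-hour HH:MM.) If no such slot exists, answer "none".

Sofia free within 08:00–18:30: 08:00–09:00, 10:30–11:00, 15:30–17:00, 17:30–18:00.
Uma ∩ Sofia: 08:30–09:00, 16:00–17:00, 17:30–18:00.
Uma ∩ Sofia ∩ Ravi: 16:00–17:00, 17:30–18:00.
Restricted to 11:00–17:00: 16:00–17:00.
Windows ≥ 30 min: 16:00–17:00.
Earliest such window starts at 16:00.

16:00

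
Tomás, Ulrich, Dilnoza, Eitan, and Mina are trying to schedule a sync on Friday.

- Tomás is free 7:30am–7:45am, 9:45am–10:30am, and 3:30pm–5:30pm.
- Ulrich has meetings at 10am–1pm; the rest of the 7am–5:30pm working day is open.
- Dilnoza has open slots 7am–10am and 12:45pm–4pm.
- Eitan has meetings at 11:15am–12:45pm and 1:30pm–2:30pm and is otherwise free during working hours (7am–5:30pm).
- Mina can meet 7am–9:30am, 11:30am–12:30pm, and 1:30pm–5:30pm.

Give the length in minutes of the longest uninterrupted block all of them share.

Ulrich free within 07:00–17:30: 07:00–10:00, 13:00–17:30.
Eitan free within 07:00–17:30: 07:00–11:15, 12:45–13:30, 14:30–17:30.
Tomás ∩ Ulrich: 07:30–07:45, 09:45–10:00, 15:30–17:30.
Tomás ∩ Ulrich ∩ Dilnoza: 07:30–07:45, 09:45–10:00, 15:30–16:00.
Tomás ∩ Ulrich ∩ Dilnoza ∩ Eitan: 07:30–07:45, 09:45–10:00, 15:30–16:00.
Tomás ∩ Ulrich ∩ Dilnoza ∩ Eitan ∩ Mina: 07:30–07:45, 15:30–16:00.
Common window lengths: 15, 30 min; longest is 30.

30 minutes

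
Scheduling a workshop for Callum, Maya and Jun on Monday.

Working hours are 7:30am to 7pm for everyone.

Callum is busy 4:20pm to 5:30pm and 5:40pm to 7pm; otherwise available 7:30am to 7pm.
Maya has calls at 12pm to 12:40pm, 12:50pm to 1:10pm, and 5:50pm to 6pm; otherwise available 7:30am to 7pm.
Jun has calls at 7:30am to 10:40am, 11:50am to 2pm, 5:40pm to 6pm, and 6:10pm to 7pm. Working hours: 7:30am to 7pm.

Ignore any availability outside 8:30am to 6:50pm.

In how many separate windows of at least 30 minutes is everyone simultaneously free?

2

Callum free within 07:30–19:00: 07:30–16:20, 17:30–17:40.
Maya free within 07:30–19:00: 07:30–12:00, 12:40–12:50, 13:10–17:50, 18:00–19:00.
Jun free within 07:30–19:00: 10:40–11:50, 14:00–17:40, 18:00–18:10.
Callum ∩ Maya: 07:30–12:00, 12:40–12:50, 13:10–16:20, 17:30–17:40.
Callum ∩ Maya ∩ Jun: 10:40–11:50, 14:00–16:20, 17:30–17:40.
Restricted to 08:30–18:50: 10:40–11:50, 14:00–16:20, 17:30–17:40.
Windows ≥ 30 min: 10:40–11:50, 14:00–16:20.
That's 2 windows.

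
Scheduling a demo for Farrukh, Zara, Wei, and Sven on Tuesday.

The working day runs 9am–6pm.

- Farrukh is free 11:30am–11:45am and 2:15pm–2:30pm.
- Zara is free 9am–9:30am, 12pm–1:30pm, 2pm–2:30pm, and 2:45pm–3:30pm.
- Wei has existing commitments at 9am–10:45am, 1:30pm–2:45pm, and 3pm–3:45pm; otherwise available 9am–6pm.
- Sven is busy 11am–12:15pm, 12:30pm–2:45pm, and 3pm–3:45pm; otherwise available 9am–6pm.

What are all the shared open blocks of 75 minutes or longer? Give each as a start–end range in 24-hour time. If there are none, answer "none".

none

Wei free within 09:00–18:00: 10:45–13:30, 14:45–15:00, 15:45–18:00.
Sven free within 09:00–18:00: 09:00–11:00, 12:15–12:30, 14:45–15:00, 15:45–18:00.
Farrukh ∩ Zara: 14:15–14:30.
Farrukh ∩ Zara ∩ Wei: (none).
Farrukh ∩ Zara ∩ Wei ∩ Sven: (none).
Windows ≥ 75 min: (none).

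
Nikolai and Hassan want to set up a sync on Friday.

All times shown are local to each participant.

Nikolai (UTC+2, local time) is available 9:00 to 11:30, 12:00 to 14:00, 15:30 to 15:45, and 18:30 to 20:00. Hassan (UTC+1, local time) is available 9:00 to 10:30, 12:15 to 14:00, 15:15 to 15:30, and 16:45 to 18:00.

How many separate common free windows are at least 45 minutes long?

Nikolai → UTC: 07:00–09:30, 10:00–12:00, 13:30–13:45, 16:30–18:00.
Hassan → UTC: 08:00–09:30, 11:15–13:00, 14:15–14:30, 15:45–17:00.
Nikolai ∩ Hassan: 08:00–09:30, 11:15–12:00, 16:30–17:00.
Windows ≥ 45 min: 08:00–09:30, 11:15–12:00.
That's 2 windows.

2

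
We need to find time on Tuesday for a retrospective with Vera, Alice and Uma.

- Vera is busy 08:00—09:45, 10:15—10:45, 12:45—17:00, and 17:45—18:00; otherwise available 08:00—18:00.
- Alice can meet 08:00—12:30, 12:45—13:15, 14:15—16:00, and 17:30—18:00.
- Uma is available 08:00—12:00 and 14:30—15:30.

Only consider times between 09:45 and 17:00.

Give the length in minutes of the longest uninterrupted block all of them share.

75 minutes

Vera free within 08:00–18:00: 09:45–10:15, 10:45–12:45, 17:00–17:45.
Vera ∩ Alice: 09:45–10:15, 10:45–12:30, 17:30–17:45.
Vera ∩ Alice ∩ Uma: 09:45–10:15, 10:45–12:00.
Restricted to 09:45–17:00: 09:45–10:15, 10:45–12:00.
Common window lengths: 30, 75 min; longest is 75.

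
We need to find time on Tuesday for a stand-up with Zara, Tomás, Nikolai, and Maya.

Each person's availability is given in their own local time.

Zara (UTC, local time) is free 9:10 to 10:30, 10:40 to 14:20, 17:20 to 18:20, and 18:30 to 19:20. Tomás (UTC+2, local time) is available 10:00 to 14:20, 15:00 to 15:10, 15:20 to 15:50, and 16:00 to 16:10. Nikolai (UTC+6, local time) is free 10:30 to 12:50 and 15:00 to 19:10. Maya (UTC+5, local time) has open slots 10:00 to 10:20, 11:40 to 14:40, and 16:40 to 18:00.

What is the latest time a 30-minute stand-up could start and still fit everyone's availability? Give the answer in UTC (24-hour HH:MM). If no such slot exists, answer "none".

11:50

Zara → UTC: 09:10–10:30, 10:40–14:20, 17:20–18:20, 18:30–19:20.
Tomás → UTC: 08:00–12:20, 13:00–13:10, 13:20–13:50, 14:00–14:10.
Nikolai → UTC: 04:30–06:50, 09:00–13:10.
Maya → UTC: 05:00–05:20, 06:40–09:40, 11:40–13:00.
Zara ∩ Tomás: 09:10–10:30, 10:40–12:20, 13:00–13:10, 13:20–13:50, 14:00–14:10.
Zara ∩ Tomás ∩ Nikolai: 09:10–10:30, 10:40–12:20, 13:00–13:10.
Zara ∩ Tomás ∩ Nikolai ∩ Maya: 09:10–09:40, 11:40–12:20.
Windows ≥ 30 min: 09:10–09:40, 11:40–12:20.
Latest start in the last window 11:40–12:20 is 12:20 − 30 min = 11:50.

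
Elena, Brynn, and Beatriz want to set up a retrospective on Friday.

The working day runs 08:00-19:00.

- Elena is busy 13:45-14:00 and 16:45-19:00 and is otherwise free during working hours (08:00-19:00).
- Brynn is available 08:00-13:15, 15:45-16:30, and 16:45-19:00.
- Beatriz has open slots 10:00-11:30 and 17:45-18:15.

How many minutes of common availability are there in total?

90 minutes

Elena free within 08:00–19:00: 08:00–13:45, 14:00–16:45.
Elena ∩ Brynn: 08:00–13:15, 15:45–16:30.
Elena ∩ Brynn ∩ Beatriz: 10:00–11:30.
Total common minutes: 90.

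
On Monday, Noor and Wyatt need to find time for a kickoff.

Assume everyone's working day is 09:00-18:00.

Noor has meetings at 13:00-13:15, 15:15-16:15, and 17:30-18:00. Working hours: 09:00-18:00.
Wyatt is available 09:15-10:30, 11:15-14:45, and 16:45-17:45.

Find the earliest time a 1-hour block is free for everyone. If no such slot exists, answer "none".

Noor free within 09:00–18:00: 09:00–13:00, 13:15–15:15, 16:15–17:30.
Noor ∩ Wyatt: 09:15–10:30, 11:15–13:00, 13:15–14:45, 16:45–17:30.
Windows ≥ 60 min: 09:15–10:30, 11:15–13:00, 13:15–14:45.
Earliest such window starts at 09:15.

09:15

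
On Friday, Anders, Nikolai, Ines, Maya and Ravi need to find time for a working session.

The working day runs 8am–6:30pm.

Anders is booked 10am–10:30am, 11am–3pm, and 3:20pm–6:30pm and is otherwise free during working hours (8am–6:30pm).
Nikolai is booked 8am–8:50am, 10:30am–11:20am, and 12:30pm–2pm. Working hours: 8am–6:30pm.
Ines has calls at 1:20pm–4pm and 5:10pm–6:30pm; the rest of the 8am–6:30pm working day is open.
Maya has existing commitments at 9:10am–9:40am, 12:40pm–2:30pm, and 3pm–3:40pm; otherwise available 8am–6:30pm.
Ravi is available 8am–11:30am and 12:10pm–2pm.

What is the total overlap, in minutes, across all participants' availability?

40 minutes

Anders free within 08:00–18:30: 08:00–10:00, 10:30–11:00, 15:00–15:20.
Nikolai free within 08:00–18:30: 08:50–10:30, 11:20–12:30, 14:00–18:30.
Ines free within 08:00–18:30: 08:00–13:20, 16:00–17:10.
Maya free within 08:00–18:30: 08:00–09:10, 09:40–12:40, 14:30–15:00, 15:40–18:30.
Anders ∩ Nikolai: 08:50–10:00, 15:00–15:20.
Anders ∩ Nikolai ∩ Ines: 08:50–10:00.
Anders ∩ Nikolai ∩ Ines ∩ Maya: 08:50–09:10, 09:40–10:00.
Anders ∩ Nikolai ∩ Ines ∩ Maya ∩ Ravi: 08:50–09:10, 09:40–10:00.
Total common minutes: 20 + 20 = 40.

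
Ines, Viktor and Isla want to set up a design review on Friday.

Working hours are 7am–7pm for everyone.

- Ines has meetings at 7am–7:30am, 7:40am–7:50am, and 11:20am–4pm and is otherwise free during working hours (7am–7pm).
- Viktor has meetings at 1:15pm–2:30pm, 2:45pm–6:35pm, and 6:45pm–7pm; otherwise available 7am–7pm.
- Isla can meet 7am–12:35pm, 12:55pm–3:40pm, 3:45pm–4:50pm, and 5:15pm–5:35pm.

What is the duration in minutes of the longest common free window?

210 minutes

Ines free within 07:00–19:00: 07:30–07:40, 07:50–11:20, 16:00–19:00.
Viktor free within 07:00–19:00: 07:00–13:15, 14:30–14:45, 18:35–18:45.
Ines ∩ Viktor: 07:30–07:40, 07:50–11:20, 18:35–18:45.
Ines ∩ Viktor ∩ Isla: 07:30–07:40, 07:50–11:20.
Common window lengths: 10, 210 min; longest is 210.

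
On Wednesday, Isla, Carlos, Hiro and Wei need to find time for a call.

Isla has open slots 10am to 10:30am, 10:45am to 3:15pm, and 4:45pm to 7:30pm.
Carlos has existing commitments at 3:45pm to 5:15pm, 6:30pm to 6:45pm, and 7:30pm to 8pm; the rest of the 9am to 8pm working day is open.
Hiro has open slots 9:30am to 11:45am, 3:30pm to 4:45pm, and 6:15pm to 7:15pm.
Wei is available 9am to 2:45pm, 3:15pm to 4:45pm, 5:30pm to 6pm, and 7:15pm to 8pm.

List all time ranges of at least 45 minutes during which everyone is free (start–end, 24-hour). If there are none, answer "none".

Carlos free within 09:00–20:00: 09:00–15:45, 17:15–18:30, 18:45–19:30.
Isla ∩ Carlos: 10:00–10:30, 10:45–15:15, 17:15–18:30, 18:45–19:30.
Isla ∩ Carlos ∩ Hiro: 10:00–10:30, 10:45–11:45, 18:15–18:30, 18:45–19:15.
Isla ∩ Carlos ∩ Hiro ∩ Wei: 10:00–10:30, 10:45–11:45.
Windows ≥ 45 min: 10:45–11:45.

10:45–11:45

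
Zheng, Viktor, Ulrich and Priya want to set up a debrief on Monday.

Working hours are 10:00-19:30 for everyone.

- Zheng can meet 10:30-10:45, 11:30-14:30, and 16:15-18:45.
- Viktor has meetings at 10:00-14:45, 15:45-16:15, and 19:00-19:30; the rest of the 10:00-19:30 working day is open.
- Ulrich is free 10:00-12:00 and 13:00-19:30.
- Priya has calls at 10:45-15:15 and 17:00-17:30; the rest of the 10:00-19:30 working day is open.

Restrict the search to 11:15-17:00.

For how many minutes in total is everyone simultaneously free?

45 minutes

Viktor free within 10:00–19:30: 14:45–15:45, 16:15–19:00.
Priya free within 10:00–19:30: 10:00–10:45, 15:15–17:00, 17:30–19:30.
Zheng ∩ Viktor: 16:15–18:45.
Zheng ∩ Viktor ∩ Ulrich: 16:15–18:45.
Zheng ∩ Viktor ∩ Ulrich ∩ Priya: 16:15–17:00, 17:30–18:45.
Restricted to 11:15–17:00: 16:15–17:00.
Total common minutes: 45.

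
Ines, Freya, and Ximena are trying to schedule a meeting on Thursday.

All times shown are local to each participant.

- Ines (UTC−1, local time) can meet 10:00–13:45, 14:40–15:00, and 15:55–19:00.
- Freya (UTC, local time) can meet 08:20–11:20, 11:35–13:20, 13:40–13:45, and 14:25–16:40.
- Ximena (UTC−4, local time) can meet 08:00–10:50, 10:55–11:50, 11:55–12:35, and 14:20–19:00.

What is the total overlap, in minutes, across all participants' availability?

Ines → UTC: 11:00–14:45, 15:40–16:00, 16:55–20:00.
Freya → UTC: 08:20–11:20, 11:35–13:20, 13:40–13:45, 14:25–16:40.
Ximena → UTC: 12:00–14:50, 14:55–15:50, 15:55–16:35, 18:20–23:00.
Ines ∩ Freya: 11:00–11:20, 11:35–13:20, 13:40–13:45, 14:25–14:45, 15:40–16:00.
Ines ∩ Freya ∩ Ximena: 12:00–13:20, 13:40–13:45, 14:25–14:45, 15:40–15:50, 15:55–16:00.
Total common minutes: 80 + 5 + 20 + 10 + 5 = 120.

120 minutes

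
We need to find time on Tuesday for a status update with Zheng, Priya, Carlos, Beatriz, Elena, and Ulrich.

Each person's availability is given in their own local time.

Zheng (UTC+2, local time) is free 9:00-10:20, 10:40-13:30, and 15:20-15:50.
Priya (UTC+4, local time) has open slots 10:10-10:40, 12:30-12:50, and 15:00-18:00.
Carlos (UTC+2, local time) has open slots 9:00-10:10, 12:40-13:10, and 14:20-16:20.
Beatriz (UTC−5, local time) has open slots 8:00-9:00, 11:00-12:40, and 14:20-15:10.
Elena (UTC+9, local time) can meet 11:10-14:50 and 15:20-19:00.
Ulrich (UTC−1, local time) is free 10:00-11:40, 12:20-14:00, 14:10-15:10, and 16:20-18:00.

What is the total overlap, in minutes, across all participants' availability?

0 minutes

Zheng → UTC: 07:00–08:20, 08:40–11:30, 13:20–13:50.
Priya → UTC: 06:10–06:40, 08:30–08:50, 11:00–14:00.
Carlos → UTC: 07:00–08:10, 10:40–11:10, 12:20–14:20.
Beatriz → UTC: 13:00–14:00, 16:00–17:40, 19:20–20:10.
Elena → UTC: 02:10–05:50, 06:20–10:00.
Ulrich → UTC: 11:00–12:40, 13:20–15:00, 15:10–16:10, 17:20–19:00.
Zheng ∩ Priya: 08:40–08:50, 11:00–11:30, 13:20–13:50.
Zheng ∩ Priya ∩ Carlos: 11:00–11:10, 13:20–13:50.
Zheng ∩ Priya ∩ Carlos ∩ Beatriz: 13:20–13:50.
Zheng ∩ Priya ∩ Carlos ∩ Beatriz ∩ Elena: (none).
Zheng ∩ Priya ∩ Carlos ∩ Beatriz ∩ Elena ∩ Ulrich: (none).
Total common minutes: 0.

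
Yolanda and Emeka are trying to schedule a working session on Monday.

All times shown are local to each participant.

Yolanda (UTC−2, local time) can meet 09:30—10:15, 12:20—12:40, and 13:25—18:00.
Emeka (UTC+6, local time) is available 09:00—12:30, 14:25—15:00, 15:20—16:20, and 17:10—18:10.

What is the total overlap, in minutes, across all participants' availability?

Yolanda → UTC: 11:30–12:15, 14:20–14:40, 15:25–20:00.
Emeka → UTC: 03:00–06:30, 08:25–09:00, 09:20–10:20, 11:10–12:10.
Yolanda ∩ Emeka: 11:30–12:10.
Total common minutes: 40.

40 minutes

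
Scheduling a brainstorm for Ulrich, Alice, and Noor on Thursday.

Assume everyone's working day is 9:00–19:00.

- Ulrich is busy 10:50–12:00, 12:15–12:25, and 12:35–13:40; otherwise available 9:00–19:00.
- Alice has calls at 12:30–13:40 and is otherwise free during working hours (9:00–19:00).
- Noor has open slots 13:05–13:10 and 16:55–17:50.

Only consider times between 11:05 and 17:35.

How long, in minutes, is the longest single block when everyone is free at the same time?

Ulrich free within 09:00–19:00: 09:00–10:50, 12:00–12:15, 12:25–12:35, 13:40–19:00.
Alice free within 09:00–19:00: 09:00–12:30, 13:40–19:00.
Ulrich ∩ Alice: 09:00–10:50, 12:00–12:15, 12:25–12:30, 13:40–19:00.
Ulrich ∩ Alice ∩ Noor: 16:55–17:50.
Restricted to 11:05–17:35: 16:55–17:35.
Single common window of 40 minutes.

40 minutes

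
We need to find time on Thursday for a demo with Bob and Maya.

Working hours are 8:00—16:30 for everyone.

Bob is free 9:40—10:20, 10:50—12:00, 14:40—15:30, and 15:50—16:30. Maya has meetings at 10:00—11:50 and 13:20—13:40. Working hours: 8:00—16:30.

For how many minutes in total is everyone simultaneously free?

Maya free within 08:00–16:30: 08:00–10:00, 11:50–13:20, 13:40–16:30.
Bob ∩ Maya: 09:40–10:00, 11:50–12:00, 14:40–15:30, 15:50–16:30.
Total common minutes: 20 + 10 + 50 + 40 = 120.

120 minutes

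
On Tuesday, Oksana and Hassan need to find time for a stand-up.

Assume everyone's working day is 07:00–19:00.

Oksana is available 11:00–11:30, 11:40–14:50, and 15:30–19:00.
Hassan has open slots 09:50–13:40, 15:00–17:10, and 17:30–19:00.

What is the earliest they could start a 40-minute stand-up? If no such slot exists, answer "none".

Oksana ∩ Hassan: 11:00–11:30, 11:40–13:40, 15:30–17:10, 17:30–19:00.
Windows ≥ 40 min: 11:40–13:40, 15:30–17:10, 17:30–19:00.
Earliest such window starts at 11:40.

11:40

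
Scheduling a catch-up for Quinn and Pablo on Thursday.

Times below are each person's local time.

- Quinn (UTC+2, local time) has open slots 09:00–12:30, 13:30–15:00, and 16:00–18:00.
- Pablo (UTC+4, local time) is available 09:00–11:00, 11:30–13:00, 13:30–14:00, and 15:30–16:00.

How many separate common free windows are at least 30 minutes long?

Quinn → UTC: 07:00–10:30, 11:30–13:00, 14:00–16:00.
Pablo → UTC: 05:00–07:00, 07:30–09:00, 09:30–10:00, 11:30–12:00.
Quinn ∩ Pablo: 07:30–09:00, 09:30–10:00, 11:30–12:00.
Windows ≥ 30 min: 07:30–09:00, 09:30–10:00, 11:30–12:00.
That's 3 windows.

3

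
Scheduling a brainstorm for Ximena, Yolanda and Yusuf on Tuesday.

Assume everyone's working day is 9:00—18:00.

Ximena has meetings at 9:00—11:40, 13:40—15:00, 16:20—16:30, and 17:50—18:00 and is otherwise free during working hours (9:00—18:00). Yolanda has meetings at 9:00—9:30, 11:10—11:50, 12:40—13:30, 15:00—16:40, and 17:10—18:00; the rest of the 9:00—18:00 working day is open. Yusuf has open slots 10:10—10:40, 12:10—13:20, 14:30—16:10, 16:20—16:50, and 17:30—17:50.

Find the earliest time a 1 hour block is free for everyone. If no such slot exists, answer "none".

none

Ximena free within 09:00–18:00: 11:40–13:40, 15:00–16:20, 16:30–17:50.
Yolanda free within 09:00–18:00: 09:30–11:10, 11:50–12:40, 13:30–15:00, 16:40–17:10.
Ximena ∩ Yolanda: 11:50–12:40, 13:30–13:40, 16:40–17:10.
Ximena ∩ Yolanda ∩ Yusuf: 12:10–12:40, 16:40–16:50.
Windows ≥ 60 min: (none).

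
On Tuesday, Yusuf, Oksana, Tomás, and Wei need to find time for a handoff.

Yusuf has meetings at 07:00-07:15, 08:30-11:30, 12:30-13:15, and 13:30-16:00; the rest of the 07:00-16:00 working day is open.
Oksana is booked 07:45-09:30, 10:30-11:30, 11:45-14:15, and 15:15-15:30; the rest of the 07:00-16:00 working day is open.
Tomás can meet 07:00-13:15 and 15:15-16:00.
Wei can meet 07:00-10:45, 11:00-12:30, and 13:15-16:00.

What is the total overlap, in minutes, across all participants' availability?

Yusuf free within 07:00–16:00: 07:15–08:30, 11:30–12:30, 13:15–13:30.
Oksana free within 07:00–16:00: 07:00–07:45, 09:30–10:30, 11:30–11:45, 14:15–15:15, 15:30–16:00.
Yusuf ∩ Oksana: 07:15–07:45, 11:30–11:45.
Yusuf ∩ Oksana ∩ Tomás: 07:15–07:45, 11:30–11:45.
Yusuf ∩ Oksana ∩ Tomás ∩ Wei: 07:15–07:45, 11:30–11:45.
Total common minutes: 30 + 15 = 45.

45 minutes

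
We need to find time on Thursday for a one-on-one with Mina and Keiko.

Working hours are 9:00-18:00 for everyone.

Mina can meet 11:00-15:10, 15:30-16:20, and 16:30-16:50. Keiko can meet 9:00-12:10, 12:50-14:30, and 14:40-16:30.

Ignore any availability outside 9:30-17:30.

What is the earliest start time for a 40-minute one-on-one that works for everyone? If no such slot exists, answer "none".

Mina ∩ Keiko: 11:00–12:10, 12:50–14:30, 14:40–15:10, 15:30–16:20.
Restricted to 09:30–17:30: 11:00–12:10, 12:50–14:30, 14:40–15:10, 15:30–16:20.
Windows ≥ 40 min: 11:00–12:10, 12:50–14:30, 15:30–16:20.
Earliest such window starts at 11:00.

11:00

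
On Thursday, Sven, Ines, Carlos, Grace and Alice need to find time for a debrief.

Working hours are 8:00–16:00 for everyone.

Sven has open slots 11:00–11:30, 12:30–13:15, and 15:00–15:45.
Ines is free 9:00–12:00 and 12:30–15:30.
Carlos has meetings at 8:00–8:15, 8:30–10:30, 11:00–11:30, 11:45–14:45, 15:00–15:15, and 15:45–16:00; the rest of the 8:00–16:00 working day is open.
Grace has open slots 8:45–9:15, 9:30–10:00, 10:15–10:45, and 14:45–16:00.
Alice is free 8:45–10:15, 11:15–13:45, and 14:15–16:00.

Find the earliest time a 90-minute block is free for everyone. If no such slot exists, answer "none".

Carlos free within 08:00–16:00: 08:15–08:30, 10:30–11:00, 11:30–11:45, 14:45–15:00, 15:15–15:45.
Sven ∩ Ines: 11:00–11:30, 12:30–13:15, 15:00–15:30.
Sven ∩ Ines ∩ Carlos: 15:15–15:30.
Sven ∩ Ines ∩ Carlos ∩ Grace: 15:15–15:30.
Sven ∩ Ines ∩ Carlos ∩ Grace ∩ Alice: 15:15–15:30.
Windows ≥ 90 min: (none).

none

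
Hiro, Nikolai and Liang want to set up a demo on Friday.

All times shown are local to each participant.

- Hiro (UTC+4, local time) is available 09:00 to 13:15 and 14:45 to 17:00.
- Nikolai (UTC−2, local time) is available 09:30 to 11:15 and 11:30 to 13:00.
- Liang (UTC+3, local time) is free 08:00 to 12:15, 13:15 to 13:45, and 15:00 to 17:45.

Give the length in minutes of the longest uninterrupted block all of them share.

60 minutes

Hiro → UTC: 05:00–09:15, 10:45–13:00.
Nikolai → UTC: 11:30–13:15, 13:30–15:00.
Liang → UTC: 05:00–09:15, 10:15–10:45, 12:00–14:45.
Hiro ∩ Nikolai: 11:30–13:00.
Hiro ∩ Nikolai ∩ Liang: 12:00–13:00.
Single common window of 60 minutes.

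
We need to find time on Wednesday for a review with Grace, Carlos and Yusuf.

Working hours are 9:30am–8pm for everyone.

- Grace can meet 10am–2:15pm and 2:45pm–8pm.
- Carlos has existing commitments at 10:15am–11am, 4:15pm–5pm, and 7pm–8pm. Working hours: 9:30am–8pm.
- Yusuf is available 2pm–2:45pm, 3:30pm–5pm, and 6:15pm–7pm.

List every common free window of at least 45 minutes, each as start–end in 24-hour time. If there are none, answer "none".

15:30–16:15, 18:15–19:00

Carlos free within 09:30–20:00: 09:30–10:15, 11:00–16:15, 17:00–19:00.
Grace ∩ Carlos: 10:00–10:15, 11:00–14:15, 14:45–16:15, 17:00–19:00.
Grace ∩ Carlos ∩ Yusuf: 14:00–14:15, 15:30–16:15, 18:15–19:00.
Windows ≥ 45 min: 15:30–16:15, 18:15–19:00.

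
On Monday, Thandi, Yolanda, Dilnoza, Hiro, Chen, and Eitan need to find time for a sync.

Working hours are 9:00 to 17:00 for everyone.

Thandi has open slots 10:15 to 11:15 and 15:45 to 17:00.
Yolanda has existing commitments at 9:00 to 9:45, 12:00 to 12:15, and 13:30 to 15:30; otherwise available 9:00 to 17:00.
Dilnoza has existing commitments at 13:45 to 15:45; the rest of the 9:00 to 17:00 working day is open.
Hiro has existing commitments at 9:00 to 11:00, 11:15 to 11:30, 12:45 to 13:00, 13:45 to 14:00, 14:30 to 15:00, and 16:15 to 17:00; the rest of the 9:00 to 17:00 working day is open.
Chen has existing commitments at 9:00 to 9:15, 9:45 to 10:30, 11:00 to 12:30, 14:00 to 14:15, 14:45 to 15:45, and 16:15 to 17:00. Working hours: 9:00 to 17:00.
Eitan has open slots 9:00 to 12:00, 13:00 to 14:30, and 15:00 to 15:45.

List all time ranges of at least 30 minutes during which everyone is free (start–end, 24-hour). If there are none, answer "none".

none

Yolanda free within 09:00–17:00: 09:45–12:00, 12:15–13:30, 15:30–17:00.
Dilnoza free within 09:00–17:00: 09:00–13:45, 15:45–17:00.
Hiro free within 09:00–17:00: 11:00–11:15, 11:30–12:45, 13:00–13:45, 14:00–14:30, 15:00–16:15.
Chen free within 09:00–17:00: 09:15–09:45, 10:30–11:00, 12:30–14:00, 14:15–14:45, 15:45–16:15.
Thandi ∩ Yolanda: 10:15–11:15, 15:45–17:00.
Thandi ∩ Yolanda ∩ Dilnoza: 10:15–11:15, 15:45–17:00.
Thandi ∩ Yolanda ∩ Dilnoza ∩ Hiro: 11:00–11:15, 15:45–16:15.
Thandi ∩ Yolanda ∩ Dilnoza ∩ Hiro ∩ Chen: 15:45–16:15.
Thandi ∩ Yolanda ∩ Dilnoza ∩ Hiro ∩ Chen ∩ Eitan: (none).
Windows ≥ 30 min: (none).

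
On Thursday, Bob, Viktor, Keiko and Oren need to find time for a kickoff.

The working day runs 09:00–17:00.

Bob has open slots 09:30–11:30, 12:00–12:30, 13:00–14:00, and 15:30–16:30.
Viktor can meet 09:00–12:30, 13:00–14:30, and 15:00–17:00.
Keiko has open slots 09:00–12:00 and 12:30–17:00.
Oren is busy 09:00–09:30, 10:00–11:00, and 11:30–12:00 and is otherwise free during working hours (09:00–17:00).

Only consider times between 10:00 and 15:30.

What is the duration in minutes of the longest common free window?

60 minutes

Oren free within 09:00–17:00: 09:30–10:00, 11:00–11:30, 12:00–17:00.
Bob ∩ Viktor: 09:30–11:30, 12:00–12:30, 13:00–14:00, 15:30–16:30.
Bob ∩ Viktor ∩ Keiko: 09:30–11:30, 13:00–14:00, 15:30–16:30.
Bob ∩ Viktor ∩ Keiko ∩ Oren: 09:30–10:00, 11:00–11:30, 13:00–14:00, 15:30–16:30.
Restricted to 10:00–15:30: 11:00–11:30, 13:00–14:00.
Common window lengths: 30, 60 min; longest is 60.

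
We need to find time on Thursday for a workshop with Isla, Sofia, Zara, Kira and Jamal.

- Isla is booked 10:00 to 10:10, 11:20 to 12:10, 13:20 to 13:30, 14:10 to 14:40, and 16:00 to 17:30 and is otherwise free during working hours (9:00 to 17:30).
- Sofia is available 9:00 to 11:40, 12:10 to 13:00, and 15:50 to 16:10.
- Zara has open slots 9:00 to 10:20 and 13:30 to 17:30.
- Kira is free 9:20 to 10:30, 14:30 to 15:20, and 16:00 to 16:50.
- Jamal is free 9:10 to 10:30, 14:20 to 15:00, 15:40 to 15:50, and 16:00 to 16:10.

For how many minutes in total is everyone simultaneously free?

50 minutes

Isla free within 09:00–17:30: 09:00–10:00, 10:10–11:20, 12:10–13:20, 13:30–14:10, 14:40–16:00.
Isla ∩ Sofia: 09:00–10:00, 10:10–11:20, 12:10–13:00, 15:50–16:00.
Isla ∩ Sofia ∩ Zara: 09:00–10:00, 10:10–10:20, 15:50–16:00.
Isla ∩ Sofia ∩ Zara ∩ Kira: 09:20–10:00, 10:10–10:20.
Isla ∩ Sofia ∩ Zara ∩ Kira ∩ Jamal: 09:20–10:00, 10:10–10:20.
Total common minutes: 40 + 10 = 50.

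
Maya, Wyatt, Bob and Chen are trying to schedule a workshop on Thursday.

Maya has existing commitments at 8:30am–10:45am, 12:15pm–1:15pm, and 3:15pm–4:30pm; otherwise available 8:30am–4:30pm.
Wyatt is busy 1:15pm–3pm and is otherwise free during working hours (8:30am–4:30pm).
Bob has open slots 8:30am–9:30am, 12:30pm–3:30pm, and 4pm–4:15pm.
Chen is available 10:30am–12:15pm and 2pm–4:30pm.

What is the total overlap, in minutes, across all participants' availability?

Maya free within 08:30–16:30: 10:45–12:15, 13:15–15:15.
Wyatt free within 08:30–16:30: 08:30–13:15, 15:00–16:30.
Maya ∩ Wyatt: 10:45–12:15, 15:00–15:15.
Maya ∩ Wyatt ∩ Bob: 15:00–15:15.
Maya ∩ Wyatt ∩ Bob ∩ Chen: 15:00–15:15.
Total common minutes: 15.

15 minutes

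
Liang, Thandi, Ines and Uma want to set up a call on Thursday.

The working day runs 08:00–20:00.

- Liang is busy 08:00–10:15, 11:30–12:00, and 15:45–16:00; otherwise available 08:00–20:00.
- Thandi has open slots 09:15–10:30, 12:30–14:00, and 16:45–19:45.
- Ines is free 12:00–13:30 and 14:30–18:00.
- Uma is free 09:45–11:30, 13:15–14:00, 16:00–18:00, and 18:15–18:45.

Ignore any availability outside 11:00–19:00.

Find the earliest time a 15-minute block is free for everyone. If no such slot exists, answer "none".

13:15

Liang free within 08:00–20:00: 10:15–11:30, 12:00–15:45, 16:00–20:00.
Liang ∩ Thandi: 10:15–10:30, 12:30–14:00, 16:45–19:45.
Liang ∩ Thandi ∩ Ines: 12:30–13:30, 16:45–18:00.
Liang ∩ Thandi ∩ Ines ∩ Uma: 13:15–13:30, 16:45–18:00.
Restricted to 11:00–19:00: 13:15–13:30, 16:45–18:00.
Windows ≥ 15 min: 13:15–13:30, 16:45–18:00.
Earliest such window starts at 13:15.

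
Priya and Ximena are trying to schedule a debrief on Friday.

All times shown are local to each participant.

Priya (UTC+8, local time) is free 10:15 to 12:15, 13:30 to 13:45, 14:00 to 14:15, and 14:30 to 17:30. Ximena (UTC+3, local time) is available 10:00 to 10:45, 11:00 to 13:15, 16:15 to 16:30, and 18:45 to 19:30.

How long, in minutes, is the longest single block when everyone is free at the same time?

90 minutes

Priya → UTC: 02:15–04:15, 05:30–05:45, 06:00–06:15, 06:30–09:30.
Ximena → UTC: 07:00–07:45, 08:00–10:15, 13:15–13:30, 15:45–16:30.
Priya ∩ Ximena: 07:00–07:45, 08:00–09:30.
Common window lengths: 45, 90 min; longest is 90.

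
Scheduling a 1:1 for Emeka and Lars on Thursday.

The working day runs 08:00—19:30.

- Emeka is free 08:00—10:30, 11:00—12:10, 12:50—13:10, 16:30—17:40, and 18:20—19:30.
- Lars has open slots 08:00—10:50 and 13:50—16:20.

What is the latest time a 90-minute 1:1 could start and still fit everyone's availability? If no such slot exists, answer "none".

09:00

Emeka ∩ Lars: 08:00–10:30.
Windows ≥ 90 min: 08:00–10:30.
Latest start in the last window 08:00–10:30 is 10:30 − 90 min = 09:00.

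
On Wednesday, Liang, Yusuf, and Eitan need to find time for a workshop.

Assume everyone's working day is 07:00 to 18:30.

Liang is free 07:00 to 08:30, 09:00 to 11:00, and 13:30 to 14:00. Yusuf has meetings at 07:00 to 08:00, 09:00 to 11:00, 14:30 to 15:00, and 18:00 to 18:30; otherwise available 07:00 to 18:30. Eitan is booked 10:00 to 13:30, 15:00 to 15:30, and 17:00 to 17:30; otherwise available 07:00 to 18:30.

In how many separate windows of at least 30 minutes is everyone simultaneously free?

2

Yusuf free within 07:00–18:30: 08:00–09:00, 11:00–14:30, 15:00–18:00.
Eitan free within 07:00–18:30: 07:00–10:00, 13:30–15:00, 15:30–17:00, 17:30–18:30.
Liang ∩ Yusuf: 08:00–08:30, 13:30–14:00.
Liang ∩ Yusuf ∩ Eitan: 08:00–08:30, 13:30–14:00.
Windows ≥ 30 min: 08:00–08:30, 13:30–14:00.
That's 2 windows.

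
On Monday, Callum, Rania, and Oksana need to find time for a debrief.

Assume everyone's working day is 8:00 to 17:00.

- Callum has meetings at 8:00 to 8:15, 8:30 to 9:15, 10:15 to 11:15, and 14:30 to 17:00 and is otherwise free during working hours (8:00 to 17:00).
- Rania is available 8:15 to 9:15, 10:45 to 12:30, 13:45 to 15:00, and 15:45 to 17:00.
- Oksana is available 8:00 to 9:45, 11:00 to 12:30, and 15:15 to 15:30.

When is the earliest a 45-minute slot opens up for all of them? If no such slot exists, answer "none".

11:15

Callum free within 08:00–17:00: 08:15–08:30, 09:15–10:15, 11:15–14:30.
Callum ∩ Rania: 08:15–08:30, 11:15–12:30, 13:45–14:30.
Callum ∩ Rania ∩ Oksana: 08:15–08:30, 11:15–12:30.
Windows ≥ 45 min: 11:15–12:30.
Earliest such window starts at 11:15.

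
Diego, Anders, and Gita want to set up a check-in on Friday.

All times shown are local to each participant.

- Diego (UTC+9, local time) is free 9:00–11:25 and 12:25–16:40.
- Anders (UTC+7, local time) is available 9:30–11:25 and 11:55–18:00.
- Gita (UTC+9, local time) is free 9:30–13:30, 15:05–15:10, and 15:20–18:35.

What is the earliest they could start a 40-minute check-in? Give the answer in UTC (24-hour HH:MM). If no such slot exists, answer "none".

Diego → UTC: 00:00–02:25, 03:25–07:40.
Anders → UTC: 02:30–04:25, 04:55–11:00.
Gita → UTC: 00:30–04:30, 06:05–06:10, 06:20–09:35.
Diego ∩ Anders: 03:25–04:25, 04:55–07:40.
Diego ∩ Anders ∩ Gita: 03:25–04:25, 06:05–06:10, 06:20–07:40.
Windows ≥ 40 min: 03:25–04:25, 06:20–07:40.
Earliest such window starts at 03:25.

03:25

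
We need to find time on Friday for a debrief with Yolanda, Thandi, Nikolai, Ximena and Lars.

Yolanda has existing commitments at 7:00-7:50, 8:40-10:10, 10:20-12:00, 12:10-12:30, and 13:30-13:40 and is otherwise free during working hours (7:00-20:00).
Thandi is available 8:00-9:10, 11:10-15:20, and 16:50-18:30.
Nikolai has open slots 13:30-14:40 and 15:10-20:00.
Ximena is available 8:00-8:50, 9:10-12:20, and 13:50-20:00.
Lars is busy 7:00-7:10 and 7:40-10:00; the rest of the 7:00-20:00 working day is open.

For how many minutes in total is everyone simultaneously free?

160 minutes

Yolanda free within 07:00–20:00: 07:50–08:40, 10:10–10:20, 12:00–12:10, 12:30–13:30, 13:40–20:00.
Lars free within 07:00–20:00: 07:10–07:40, 10:00–20:00.
Yolanda ∩ Thandi: 08:00–08:40, 12:00–12:10, 12:30–13:30, 13:40–15:20, 16:50–18:30.
Yolanda ∩ Thandi ∩ Nikolai: 13:40–14:40, 15:10–15:20, 16:50–18:30.
Yolanda ∩ Thandi ∩ Nikolai ∩ Ximena: 13:50–14:40, 15:10–15:20, 16:50–18:30.
Yolanda ∩ Thandi ∩ Nikolai ∩ Ximena ∩ Lars: 13:50–14:40, 15:10–15:20, 16:50–18:30.
Total common minutes: 50 + 10 + 100 = 160.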